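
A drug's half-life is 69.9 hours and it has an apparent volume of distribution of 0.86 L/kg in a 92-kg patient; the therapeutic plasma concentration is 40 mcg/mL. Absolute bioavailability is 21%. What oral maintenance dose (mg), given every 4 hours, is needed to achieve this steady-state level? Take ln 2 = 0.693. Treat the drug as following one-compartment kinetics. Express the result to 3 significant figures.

Total Vd = 0.86 × 92 = 79.12 L
CL = 0.693 × Vd / t½ = 0.693 × 79.12 / 69.9 = 0.7844 L/h
D = CL × Css × τ / F = 0.7844 × 40 × 4 / 0.21 = 597.6 mg

598 mg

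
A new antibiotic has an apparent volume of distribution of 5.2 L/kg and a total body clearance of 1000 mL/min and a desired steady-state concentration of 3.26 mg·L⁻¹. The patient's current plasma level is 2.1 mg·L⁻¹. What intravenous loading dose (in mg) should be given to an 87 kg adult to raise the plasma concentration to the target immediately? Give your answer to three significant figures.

525 mg

Vd = 5.2 L/kg × 87 kg = 452.4 L
Concentration deficit ΔC = 3.26 − 2.1 = 1.160 mg/L
LD = Vd × ΔC = 452.4 × 1.160 = 524.8 mg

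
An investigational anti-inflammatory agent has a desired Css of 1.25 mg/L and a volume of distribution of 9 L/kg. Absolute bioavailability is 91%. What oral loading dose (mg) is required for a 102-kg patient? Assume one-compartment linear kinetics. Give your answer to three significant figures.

Total Vd = 9 × 102 = 918.0 L
The loading dose fills Vd to the target concentration.
LD = Vd × C / F = 918.0 × 1.250 / 0.91 = 1261 mg

1260 mg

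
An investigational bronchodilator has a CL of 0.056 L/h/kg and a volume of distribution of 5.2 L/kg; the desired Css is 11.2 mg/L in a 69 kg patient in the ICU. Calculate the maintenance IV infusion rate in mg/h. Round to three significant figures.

43.3 mg/h

CL = 0.056 L/h/kg × 69 kg = 3.864 L/h
Infusion rate = CL · Css = 3.864 L/h × 11.2 mg/L = 43.28 mg/h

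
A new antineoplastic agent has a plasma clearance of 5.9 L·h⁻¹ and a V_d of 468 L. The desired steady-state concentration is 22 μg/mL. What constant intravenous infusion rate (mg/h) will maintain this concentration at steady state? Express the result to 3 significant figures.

At steady state, infusion rate equals elimination rate: rate in = CL × Css.
Infusion rate = CL · Css = 5.900 L/h × 22 mg/L = 129.8 mg/h

130 mg/h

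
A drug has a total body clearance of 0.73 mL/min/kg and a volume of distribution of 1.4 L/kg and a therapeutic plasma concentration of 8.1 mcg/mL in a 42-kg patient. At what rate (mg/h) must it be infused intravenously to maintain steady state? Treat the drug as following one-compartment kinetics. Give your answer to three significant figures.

CL = 0.73 mL/min/kg × 42 kg = 30.66 mL/min = 30.66 × 60/1000 = 1.840 L/h
Maintenance depends on clearance, not Vd — rate in must match rate out.
R₀ = 1.840 × 8.1 = 14.90 mg/h

14.9 mg/h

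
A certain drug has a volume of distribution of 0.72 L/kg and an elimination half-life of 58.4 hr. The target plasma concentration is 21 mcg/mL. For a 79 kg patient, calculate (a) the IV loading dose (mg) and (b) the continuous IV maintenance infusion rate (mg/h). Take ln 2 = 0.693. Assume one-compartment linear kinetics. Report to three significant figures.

(a) 1190 mg; (b) 14.2 mg/h

Vd(total) = 79 kg × 0.72 L/kg = 56.88 L
LD = Vd × C = 56.88 × 21 = 1194 mg
CL = 0.693 × Vd / t½ = 0.693 × 56.88 / 58.4 = 0.6750 L/h
Infusion rate = CL × Css = 0.6750 × 21 = 14.18 mg/h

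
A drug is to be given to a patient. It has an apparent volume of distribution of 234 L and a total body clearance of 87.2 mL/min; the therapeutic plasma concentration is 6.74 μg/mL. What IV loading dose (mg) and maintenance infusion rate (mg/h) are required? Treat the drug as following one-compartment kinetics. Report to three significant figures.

Loading: fill Vd to C_target → 234.0 L × 6.74 mg/L = 1577 mg
CL = 87.2 mL/min × 60/1000 = 5.232 L/h
Maintenance infusion rate = CL × Css = 5.232 × 6.74 = 35.26 mg/h

(a) 1580 mg; (b) 35.3 mg/h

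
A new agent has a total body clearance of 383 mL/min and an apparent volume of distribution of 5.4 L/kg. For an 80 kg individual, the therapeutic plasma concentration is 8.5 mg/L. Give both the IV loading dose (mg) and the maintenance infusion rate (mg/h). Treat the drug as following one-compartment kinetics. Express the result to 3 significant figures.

(a) 3670 mg; (b) 195 mg/h

Vd = 5.4 L/kg × 80 kg = 432.0 L
Loading dose = Vd × C = 432.0 × 8.5 = 3672 mg
CL = 383 mL/min × 60/1000 = 22.98 L/h
Maintenance infusion rate = CL × Css = 22.98 × 8.5 = 195.3 mg/h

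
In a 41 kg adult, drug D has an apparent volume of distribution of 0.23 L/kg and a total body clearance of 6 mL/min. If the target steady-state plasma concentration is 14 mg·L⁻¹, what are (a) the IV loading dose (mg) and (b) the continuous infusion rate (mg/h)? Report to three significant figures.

(a) 132 mg; (b) 5.04 mg/h

Vd = 0.23 L/kg × 41 kg = 9.430 L
Loading: fill Vd to C_target → 9.430 L × 14 mg/L = 132.0 mg
Convert clearance: 6 mL/min × 60 min/h ÷ 1000 mL/L = 0.3600 L/h
Maintenance: replace elimination → rate = CL × Css = 0.3600 × 14 = 5.040 mg/h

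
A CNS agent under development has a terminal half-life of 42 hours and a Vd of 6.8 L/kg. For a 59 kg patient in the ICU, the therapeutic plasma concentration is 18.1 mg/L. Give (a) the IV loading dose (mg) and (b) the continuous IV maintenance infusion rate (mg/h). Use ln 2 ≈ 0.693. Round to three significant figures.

Vd(total) = 59 kg × 6.8 L/kg = 401.2 L
LD = Vd × C = 401.2 × 18.1 = 7262 mg
CL = 0.693 × Vd / t½ = 0.693 × 401.2 / 42 = 6.620 L/h
Infusion rate = CL × Css = 6.620 × 18.1 = 119.8 mg/h

(a) 7260 mg; (b) 120 mg/h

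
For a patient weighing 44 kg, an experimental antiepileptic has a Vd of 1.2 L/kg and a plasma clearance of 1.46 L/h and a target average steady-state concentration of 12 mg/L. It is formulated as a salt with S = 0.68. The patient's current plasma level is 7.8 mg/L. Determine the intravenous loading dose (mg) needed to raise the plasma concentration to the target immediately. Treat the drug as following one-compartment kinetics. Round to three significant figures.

326 mg

Vd = 1.2 L/kg × 44 kg = 52.80 L
Concentration deficit ΔC = 12 − 7.8 = 4.200 mg/L
LD = Vd × ΔC / S = 52.80 × 4.200 / 0.68 = 326.1 mg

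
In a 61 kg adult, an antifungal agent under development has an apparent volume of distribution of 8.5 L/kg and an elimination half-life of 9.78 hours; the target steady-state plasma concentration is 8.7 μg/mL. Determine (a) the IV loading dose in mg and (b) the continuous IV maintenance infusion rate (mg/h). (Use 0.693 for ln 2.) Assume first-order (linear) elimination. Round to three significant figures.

(a) 4510 mg; (b) 320 mg/h

Vd(total) = 61 kg × 8.5 L/kg = 518.5 L
LD = Vd × C = 518.5 × 8.7 = 4511 mg
CL = 0.693 × Vd / t½ = 0.693 × 518.5 / 9.78 = 36.74 L/h
Infusion rate = CL × Css = 36.74 × 8.7 = 319.6 mg/h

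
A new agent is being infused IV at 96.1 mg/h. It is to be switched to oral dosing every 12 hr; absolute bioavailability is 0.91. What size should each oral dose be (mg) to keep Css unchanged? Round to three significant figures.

To maintain the same Css, the systemic dosing rate must be unchanged: F·D/τ = infusion rate.
D = rate × τ / F = 96.1 × 12 / 0.91 = 1267 mg

1270 mg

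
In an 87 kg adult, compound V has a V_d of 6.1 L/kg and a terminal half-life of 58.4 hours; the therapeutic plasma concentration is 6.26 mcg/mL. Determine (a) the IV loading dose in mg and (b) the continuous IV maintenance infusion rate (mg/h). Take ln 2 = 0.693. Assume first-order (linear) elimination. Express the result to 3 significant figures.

Vd(total) = 87 kg × 6.1 L/kg = 530.7 L
LD = Vd × C = 530.7 × 6.26 = 3322 mg
CL = 0.693 × Vd / t½ = 0.693 × 530.7 / 58.4 = 6.298 L/h
Infusion rate = CL × Css = 6.298 × 6.26 = 39.43 mg/h

(a) 3320 mg; (b) 39.4 mg/h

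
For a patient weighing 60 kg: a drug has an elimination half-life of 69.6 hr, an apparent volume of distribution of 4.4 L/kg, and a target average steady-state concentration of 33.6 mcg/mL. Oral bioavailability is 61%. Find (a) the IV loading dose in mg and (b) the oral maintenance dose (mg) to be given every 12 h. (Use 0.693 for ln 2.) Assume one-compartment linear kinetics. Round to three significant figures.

Total Vd = 4.4 × 60 = 264.0 L
LD = Vd × C = 264.0 × 33.6 = 8870 mg
CL = 0.693 × Vd / t½ = 0.693 × 264.0 / 69.6 = 2.629 L/h
D = CL × Css × τ / F = 2.629 × 33.6 × 12 / 0.61 = 1738 mg

(a) 8870 mg; (b) 1740 mg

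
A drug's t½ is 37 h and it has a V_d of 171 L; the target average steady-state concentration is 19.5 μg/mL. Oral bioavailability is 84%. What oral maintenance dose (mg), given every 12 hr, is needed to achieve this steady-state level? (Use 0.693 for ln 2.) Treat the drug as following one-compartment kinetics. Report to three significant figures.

892 mg

k = 0.693/37 = 0.01873 h⁻¹, so CL = k·Vd = 0.01873 × 171.0 = 3.203 L/h
D = CL × Css × τ / F = 3.203 × 19.5 × 12 / 0.84 = 892.3 mg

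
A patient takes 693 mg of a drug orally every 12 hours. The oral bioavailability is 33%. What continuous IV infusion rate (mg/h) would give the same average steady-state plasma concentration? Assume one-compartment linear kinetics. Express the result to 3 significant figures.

Equivalent systemic input: infusion rate = F·D/τ.
Rate = 0.33 × 693 / 12 = 19.06 mg/h

19.1 mg/h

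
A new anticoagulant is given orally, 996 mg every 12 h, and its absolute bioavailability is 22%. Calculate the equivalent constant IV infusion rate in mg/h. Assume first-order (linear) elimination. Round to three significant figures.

Equivalent systemic input: infusion rate = F·D/τ.
Rate = 0.22 × 996 / 12 = 18.26 mg/h

18.3 mg/h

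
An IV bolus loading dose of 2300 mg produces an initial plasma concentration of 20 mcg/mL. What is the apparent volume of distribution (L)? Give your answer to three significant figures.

115 L

Immediately after an IV bolus, C₀ = Dose / Vd, so Vd = Dose / C₀.
Vd = 2300 / 20 = 115.0 L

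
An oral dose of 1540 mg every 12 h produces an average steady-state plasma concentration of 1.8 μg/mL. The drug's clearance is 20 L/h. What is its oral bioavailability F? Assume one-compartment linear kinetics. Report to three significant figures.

F·D/τ = CL·Css at steady state → F = CL·Css·τ / D.
F = 20 × 1.8 × 12 / 1540 = 0.281

0.281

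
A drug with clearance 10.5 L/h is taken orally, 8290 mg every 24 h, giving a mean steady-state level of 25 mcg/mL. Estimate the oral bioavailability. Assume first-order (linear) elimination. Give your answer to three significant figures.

0.760

F·D/τ = CL·Css at steady state → F = CL·Css·τ / D.
F = 10.5 × 25 × 24 / 8290 = 0.760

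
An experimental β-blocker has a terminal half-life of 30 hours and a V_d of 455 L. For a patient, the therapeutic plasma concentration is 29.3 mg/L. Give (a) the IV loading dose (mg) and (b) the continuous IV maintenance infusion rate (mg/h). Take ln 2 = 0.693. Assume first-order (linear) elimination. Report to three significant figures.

(a) 13300 mg; (b) 308 mg/h

LD = Vd × C = 455.0 × 29.3 = 13330 mg
CL = 0.693 × Vd / t½ = 0.693 × 455.0 / 30 = 10.51 L/h
Infusion rate = CL × Css = 10.51 × 29.3 = 307.9 mg/h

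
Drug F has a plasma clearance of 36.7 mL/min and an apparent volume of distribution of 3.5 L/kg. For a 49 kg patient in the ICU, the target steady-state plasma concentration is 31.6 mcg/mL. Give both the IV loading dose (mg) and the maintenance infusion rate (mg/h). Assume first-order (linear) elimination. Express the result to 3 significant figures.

Total Vd = 3.5 × 49 = 171.5 L
Loading: fill Vd to C_target → 171.5 L × 31.6 mg/L = 5419 mg
CL = 36.7 mL/min = 36.7 × 0.06 = 2.202 L/h
Maintenance: replace elimination → rate = CL × Css = 2.202 × 31.6 = 69.58 mg/h

(a) 5420 mg; (b) 69.6 mg/h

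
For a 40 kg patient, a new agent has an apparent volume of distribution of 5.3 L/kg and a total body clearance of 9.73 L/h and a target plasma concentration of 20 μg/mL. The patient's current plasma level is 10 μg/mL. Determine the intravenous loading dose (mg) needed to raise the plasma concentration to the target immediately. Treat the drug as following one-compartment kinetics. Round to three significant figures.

Total Vd = 5.3 × 40 = 212.0 L
Concentration deficit ΔC = 20 − 10 = 10.00 mg/L
LD = Vd × ΔC = 212.0 × 10.00 = 2120 mg

2120 mg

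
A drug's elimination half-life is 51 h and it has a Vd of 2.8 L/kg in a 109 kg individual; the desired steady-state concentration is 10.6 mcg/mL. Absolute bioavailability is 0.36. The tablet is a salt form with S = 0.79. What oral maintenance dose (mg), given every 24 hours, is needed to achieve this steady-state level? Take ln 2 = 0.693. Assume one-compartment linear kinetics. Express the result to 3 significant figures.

3710 mg

Total Vd = 2.8 × 109 = 305.2 L
k = 0.693/51 = 0.01359 h⁻¹, so CL = k·Vd = 0.01359 × 305.2 = 4.148 L/h
D = CL × Css × τ / F / S = 4.148 × 10.6 × 24 / 0.36 / 0.79 = 3710 mg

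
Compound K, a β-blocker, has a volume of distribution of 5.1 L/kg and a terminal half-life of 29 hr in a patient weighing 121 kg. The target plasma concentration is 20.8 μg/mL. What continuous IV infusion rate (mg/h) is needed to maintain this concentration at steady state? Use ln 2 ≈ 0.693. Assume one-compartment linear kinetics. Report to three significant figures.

307 mg/h

Vd = 5.1 L/kg × 121 kg = 617.1 L
k = 0.693/29 = 0.02390 h⁻¹, so CL = k·Vd = 0.02390 × 617.1 = 14.75 L/h
Infusion rate = CL × Css = 14.75 × 20.8 = 306.8 mg/h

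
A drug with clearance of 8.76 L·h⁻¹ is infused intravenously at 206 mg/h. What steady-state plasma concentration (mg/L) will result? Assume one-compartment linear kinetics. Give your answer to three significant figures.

23.5 mg/L

Css = rate / CL = 206 / 8.760 = 23.52 mg/L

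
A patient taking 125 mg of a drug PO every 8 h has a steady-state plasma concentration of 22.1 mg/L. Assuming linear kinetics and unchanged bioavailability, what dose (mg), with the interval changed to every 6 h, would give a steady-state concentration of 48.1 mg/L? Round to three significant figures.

204 mg

For first-order elimination, Css ∝ F·D/(CL·τ); F and CL are unchanged, so Css ∝ D/τ.
D₂ = D₁ × (Css,target / Css,current) × (τ₂/τ₁) = 125 × (48.1/22.1) × (6/8) = 204.0 mg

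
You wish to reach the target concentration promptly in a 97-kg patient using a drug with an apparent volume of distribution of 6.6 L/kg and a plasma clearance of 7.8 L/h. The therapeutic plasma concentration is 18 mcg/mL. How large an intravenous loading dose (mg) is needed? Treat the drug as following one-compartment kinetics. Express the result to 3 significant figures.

11500 mg

Vd = 6.6 L/kg × 97 kg = 640.2 L
LD = Vd × C = 640.2 × 18.00 = 11520 mg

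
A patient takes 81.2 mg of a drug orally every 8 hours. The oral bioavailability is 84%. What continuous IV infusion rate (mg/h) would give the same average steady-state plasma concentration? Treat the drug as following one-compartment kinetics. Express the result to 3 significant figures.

8.53 mg/h

Equivalent systemic input: infusion rate = F·D/τ.
Rate = 0.84 × 81.2 / 8 = 8.526 mg/h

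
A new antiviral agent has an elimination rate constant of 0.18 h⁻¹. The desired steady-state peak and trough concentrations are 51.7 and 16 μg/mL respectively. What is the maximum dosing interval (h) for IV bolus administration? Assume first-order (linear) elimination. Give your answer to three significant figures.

6.52 h

Between IV bolus doses, concentration decays as C = C₀·e^(−kτ), so C_peak/C_trough = e^(kτ).
τ_max = ln(C_peak/C_trough) / k = ln(51.7/16) / 0.1800 = 1.173 / 0.1800 = 6.517 h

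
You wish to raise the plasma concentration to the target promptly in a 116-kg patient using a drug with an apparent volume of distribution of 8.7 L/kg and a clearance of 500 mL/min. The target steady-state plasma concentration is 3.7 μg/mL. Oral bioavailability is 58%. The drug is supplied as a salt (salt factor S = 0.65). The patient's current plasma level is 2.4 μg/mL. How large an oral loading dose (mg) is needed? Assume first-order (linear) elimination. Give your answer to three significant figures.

Vd = 8.7 L/kg × 116 kg = 1009 L
Concentration deficit ΔC = 3.7 − 2.4 = 1.300 mg/L
LD = Vd × ΔC / F / S = 1009 × 1.300 / 0.58 / 0.65 = 3479 mg

3480 mg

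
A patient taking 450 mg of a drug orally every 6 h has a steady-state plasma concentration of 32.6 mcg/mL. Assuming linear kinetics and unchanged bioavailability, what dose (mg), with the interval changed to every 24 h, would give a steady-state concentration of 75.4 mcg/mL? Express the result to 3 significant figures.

4160 mg

With linear kinetics, Css is proportional to dose rate (D/τ) at fixed clearance.
D₂ = D₁ × (Css,target / Css,current) × (τ₂/τ₁) = 450 × (75.4/32.6) × (24/6) = 4163 mg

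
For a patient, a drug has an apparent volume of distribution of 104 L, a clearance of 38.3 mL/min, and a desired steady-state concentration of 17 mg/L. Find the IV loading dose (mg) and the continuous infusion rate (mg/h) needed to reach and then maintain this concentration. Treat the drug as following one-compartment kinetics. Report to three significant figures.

(a) 1770 mg; (b) 39.1 mg/h

LD = Vd · C_target = 104.0 × 17 = 1768 mg
Convert clearance: 38.3 mL/min × 60 min/h ÷ 1000 mL/L = 2.298 L/h
Maintenance: replace elimination → rate = CL × Css = 2.298 × 17 = 39.07 mg/h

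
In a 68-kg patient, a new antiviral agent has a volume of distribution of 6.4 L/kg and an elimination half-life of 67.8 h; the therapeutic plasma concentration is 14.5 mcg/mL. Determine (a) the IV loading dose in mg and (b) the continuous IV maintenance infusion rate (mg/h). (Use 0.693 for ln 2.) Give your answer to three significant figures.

(a) 6310 mg; (b) 64.5 mg/h

Vd(total) = 68 kg × 6.4 L/kg = 435.2 L
LD = Vd × C = 435.2 × 14.5 = 6310 mg
CL = 0.693 × Vd / t½ = 0.693 × 435.2 / 67.8 = 4.448 L/h
Infusion rate = CL × Css = 4.448 × 14.5 = 64.50 mg/h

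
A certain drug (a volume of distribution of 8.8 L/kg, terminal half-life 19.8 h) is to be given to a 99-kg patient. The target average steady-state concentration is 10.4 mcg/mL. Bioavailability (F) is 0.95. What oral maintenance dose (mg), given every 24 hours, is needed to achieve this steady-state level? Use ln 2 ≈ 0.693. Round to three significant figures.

Vd = 8.8 L/kg × 99 kg = 871.2 L
CL = 0.693 × Vd / t½ = 0.693 × 871.2 / 19.8 = 30.49 L/h
D = CL × Css × τ / F = 30.49 × 10.4 × 24 / 0.95 = 8011 mg

8010 mg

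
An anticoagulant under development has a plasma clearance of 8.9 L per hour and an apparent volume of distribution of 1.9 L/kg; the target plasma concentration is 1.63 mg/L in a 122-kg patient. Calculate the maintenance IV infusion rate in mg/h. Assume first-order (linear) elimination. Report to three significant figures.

Vd does not affect the maintenance rate; only clearance governs steady-state input.
Rate = CL × Css = 8.900 × 1.63 = 14.51 mg/h

14.5 mg/h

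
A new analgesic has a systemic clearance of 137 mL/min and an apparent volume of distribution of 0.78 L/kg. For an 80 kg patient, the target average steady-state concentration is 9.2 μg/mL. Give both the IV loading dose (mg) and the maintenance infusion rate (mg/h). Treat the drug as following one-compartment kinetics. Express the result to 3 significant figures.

(a) 574 mg; (b) 75.6 mg/h

Total Vd = 0.78 × 80 = 62.40 L
LD = Vd · C_target = 62.40 × 9.2 = 574.1 mg
Convert clearance: 137 mL/min × 60 min/h ÷ 1000 mL/L = 8.220 L/h
Maintenance: replace elimination → rate = CL × Css = 8.220 × 9.2 = 75.62 mg/h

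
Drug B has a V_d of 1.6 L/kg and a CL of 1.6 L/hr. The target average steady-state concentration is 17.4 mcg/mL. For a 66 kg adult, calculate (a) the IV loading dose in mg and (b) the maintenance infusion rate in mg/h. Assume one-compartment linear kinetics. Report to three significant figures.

(a) 1840 mg; (b) 27.8 mg/h

Vd(total) = 66 kg × 1.6 L/kg = 105.6 L
Loading dose = Vd × C = 105.6 × 17.4 = 1837 mg
Maintenance infusion rate = CL × Css = 1.600 × 17.4 = 27.84 mg/h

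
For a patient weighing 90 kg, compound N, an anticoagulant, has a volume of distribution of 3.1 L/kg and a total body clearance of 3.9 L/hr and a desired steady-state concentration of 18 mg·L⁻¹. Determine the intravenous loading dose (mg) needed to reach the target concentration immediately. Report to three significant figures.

5020 mg

Vd = 3.1 L/kg × 90 kg = 279.0 L
LD is governed by Vd — clearance does not enter the loading-dose calculation.
LD = Vd × C = 279.0 × 18.00 = 5022 mg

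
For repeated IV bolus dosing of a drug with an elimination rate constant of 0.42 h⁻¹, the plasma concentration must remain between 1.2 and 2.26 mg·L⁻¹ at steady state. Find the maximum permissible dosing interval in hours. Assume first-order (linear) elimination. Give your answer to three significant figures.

Between IV bolus doses, concentration decays as C = C₀·e^(−kτ), so C_peak/C_trough = e^(kτ).
τ_max = ln(C_peak/C_trough) / k = ln(2.26/1.2) / 0.4200 = 0.6330 / 0.4200 = 1.507 h

1.51 h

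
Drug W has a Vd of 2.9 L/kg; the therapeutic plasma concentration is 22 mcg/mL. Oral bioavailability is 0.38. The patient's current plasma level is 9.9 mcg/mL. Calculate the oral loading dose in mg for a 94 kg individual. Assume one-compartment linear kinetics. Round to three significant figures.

8680 mg

Total Vd = 2.9 × 94 = 272.6 L
Concentration deficit ΔC = 22 − 9.9 = 12.10 mg/L
LD = Vd × ΔC / F = 272.6 × 12.10 / 0.38 = 8680 mg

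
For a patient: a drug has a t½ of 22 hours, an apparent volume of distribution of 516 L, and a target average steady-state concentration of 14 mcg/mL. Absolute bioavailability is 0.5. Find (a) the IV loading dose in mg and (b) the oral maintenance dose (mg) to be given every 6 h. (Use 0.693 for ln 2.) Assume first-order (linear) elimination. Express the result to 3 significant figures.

(a) 7220 mg; (b) 2730 mg

LD = Vd × C = 516.0 × 14 = 7224 mg
CL = 0.693 × Vd / t½ = 0.693 × 516.0 / 22 = 16.25 L/h
D = CL × Css × τ / F = 16.25 × 14 × 6 / 0.5 = 2730 mg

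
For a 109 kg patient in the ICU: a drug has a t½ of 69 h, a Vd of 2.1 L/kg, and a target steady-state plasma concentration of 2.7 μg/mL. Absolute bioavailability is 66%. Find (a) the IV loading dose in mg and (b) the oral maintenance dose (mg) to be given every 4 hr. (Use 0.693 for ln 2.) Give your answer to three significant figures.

Vd(total) = 109 kg × 2.1 L/kg = 228.9 L
LD = Vd × C = 228.9 × 2.7 = 618.0 mg
CL = 0.693 × Vd / t½ = 0.693 × 228.9 / 69 = 2.299 L/h
D = CL × Css × τ / F = 2.299 × 2.7 × 4 / 0.66 = 37.62 mg

(a) 618 mg; (b) 37.6 mg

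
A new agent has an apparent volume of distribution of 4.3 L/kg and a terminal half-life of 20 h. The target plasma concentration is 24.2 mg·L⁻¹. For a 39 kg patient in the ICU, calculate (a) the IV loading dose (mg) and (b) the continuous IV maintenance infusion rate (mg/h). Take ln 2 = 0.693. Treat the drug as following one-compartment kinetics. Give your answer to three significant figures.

Vd(total) = 39 kg × 4.3 L/kg = 167.7 L
LD = Vd × C = 167.7 × 24.2 = 4058 mg
CL = 0.693 × Vd / t½ = 0.693 × 167.7 / 20 = 5.811 L/h
Infusion rate = CL × Css = 5.811 × 24.2 = 140.6 mg/h

(a) 4060 mg; (b) 141 mg/h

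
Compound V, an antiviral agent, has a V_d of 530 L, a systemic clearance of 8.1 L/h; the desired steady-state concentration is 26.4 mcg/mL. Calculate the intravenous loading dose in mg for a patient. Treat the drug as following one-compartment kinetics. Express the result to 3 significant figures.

14000 mg

LD = Vd × C = 530.0 × 26.40 = 13990 mg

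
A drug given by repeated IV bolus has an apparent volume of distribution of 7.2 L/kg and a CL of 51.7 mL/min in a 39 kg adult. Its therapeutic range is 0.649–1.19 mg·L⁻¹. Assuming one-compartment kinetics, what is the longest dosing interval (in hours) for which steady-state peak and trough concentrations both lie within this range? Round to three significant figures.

54.9 h

Vd = 7.2 L/kg × 39 kg = 280.8 L
CL = 51.7 mL/min × 60/1000 = 3.102 L/h
k = CL / Vd = 3.102 / 280.8 = 0.01105 h⁻¹
Between IV bolus doses, concentration decays as C = C₀·e^(−kτ), so C_peak/C_trough = e^(kτ).
τ_max = ln(C_peak/C_trough) / k = ln(1.19/0.649) / 0.01105 = 0.6063 / 0.01105 = 54.87 h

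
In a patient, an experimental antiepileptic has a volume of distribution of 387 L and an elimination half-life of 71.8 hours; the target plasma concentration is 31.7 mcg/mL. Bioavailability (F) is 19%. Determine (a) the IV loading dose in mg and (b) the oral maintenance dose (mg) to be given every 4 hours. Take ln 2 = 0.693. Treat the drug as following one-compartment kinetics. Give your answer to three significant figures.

LD = Vd × C = 387.0 × 31.7 = 12270 mg
CL = 0.693 × Vd / t½ = 0.693 × 387.0 / 71.8 = 3.735 L/h
D = CL × Css × τ / F = 3.735 × 31.7 × 4 / 0.19 = 2493 mg

(a) 12300 mg; (b) 2490 mg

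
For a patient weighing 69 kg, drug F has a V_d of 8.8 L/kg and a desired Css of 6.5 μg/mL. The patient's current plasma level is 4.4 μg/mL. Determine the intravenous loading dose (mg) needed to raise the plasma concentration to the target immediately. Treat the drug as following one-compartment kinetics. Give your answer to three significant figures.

1280 mg

Vd(total) = 69 kg × 8.8 L/kg = 607.2 L
The loading dose fills Vd to the target concentration.
Concentration deficit ΔC = 6.5 − 4.4 = 2.100 mg/L
LD = Vd × ΔC = 607.2 × 2.100 = 1275 mg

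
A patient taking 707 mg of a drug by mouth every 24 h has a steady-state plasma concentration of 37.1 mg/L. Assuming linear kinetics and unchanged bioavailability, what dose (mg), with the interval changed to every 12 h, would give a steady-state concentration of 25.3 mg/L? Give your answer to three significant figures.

241 mg

With linear kinetics, Css is proportional to dose rate (D/τ) at fixed clearance.
D₂ = D₁ × (Css,target / Css,current) × (τ₂/τ₁) = 707 × (25.3/37.1) × (12/24) = 241.1 mg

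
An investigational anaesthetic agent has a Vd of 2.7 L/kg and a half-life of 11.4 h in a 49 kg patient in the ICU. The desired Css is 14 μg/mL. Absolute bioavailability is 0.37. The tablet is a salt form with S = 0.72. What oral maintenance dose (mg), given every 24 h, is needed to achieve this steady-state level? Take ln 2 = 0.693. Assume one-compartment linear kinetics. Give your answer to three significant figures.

Vd = 2.7 L/kg × 49 kg = 132.3 L
CL = 0.693 × Vd / t½ = 0.693 × 132.3 / 11.4 = 8.042 L/h
D = CL × Css × τ / F / S = 8.042 × 14 × 24 / 0.37 / 0.72 = 10140 mg

10100 mg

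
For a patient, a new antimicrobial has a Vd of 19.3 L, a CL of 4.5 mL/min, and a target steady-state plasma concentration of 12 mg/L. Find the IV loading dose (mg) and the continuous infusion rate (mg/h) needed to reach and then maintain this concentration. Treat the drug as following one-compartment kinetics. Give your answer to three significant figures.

(a) 232 mg; (b) 3.24 mg/h

Loading: fill Vd to C_target → 19.30 L × 12 mg/L = 231.6 mg
Convert clearance: 4.5 mL/min × 60 min/h ÷ 1000 mL/L = 0.2700 L/h
Maintenance: replace elimination → rate = CL × Css = 0.2700 × 12 = 3.240 mg/h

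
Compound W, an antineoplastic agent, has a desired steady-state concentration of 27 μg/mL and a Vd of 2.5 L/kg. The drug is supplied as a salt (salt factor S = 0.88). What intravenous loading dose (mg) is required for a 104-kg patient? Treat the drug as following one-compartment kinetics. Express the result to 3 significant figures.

7980 mg

Total Vd = 2.5 × 104 = 260.0 L
LD = Vd × C / S = 260.0 × 27.00 / 0.88 = 7977 mg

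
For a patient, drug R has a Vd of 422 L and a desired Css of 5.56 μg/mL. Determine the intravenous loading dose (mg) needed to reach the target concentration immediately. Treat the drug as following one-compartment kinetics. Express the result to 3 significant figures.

LD = Vd × C = 422.0 × 5.560 = 2346 mg

2350 mg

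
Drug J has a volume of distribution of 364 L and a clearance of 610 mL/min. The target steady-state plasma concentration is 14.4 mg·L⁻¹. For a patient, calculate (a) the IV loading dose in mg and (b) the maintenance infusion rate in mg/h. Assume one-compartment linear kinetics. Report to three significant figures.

(a) 5240 mg; (b) 527 mg/h

Loading: fill Vd to C_target → 364.0 L × 14.4 mg/L = 5242 mg
Convert clearance: 610 mL/min × 60 min/h ÷ 1000 mL/L = 36.60 L/h
Maintenance infusion rate = CL × Css = 36.60 × 14.4 = 527.0 mg/h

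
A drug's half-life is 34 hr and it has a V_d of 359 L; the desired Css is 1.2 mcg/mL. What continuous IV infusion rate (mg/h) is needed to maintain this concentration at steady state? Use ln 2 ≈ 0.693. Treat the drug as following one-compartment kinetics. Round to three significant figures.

8.78 mg/h

CL = 0.693 × Vd / t½ = 0.693 × 359.0 / 34 = 7.317 L/h
Infusion rate = CL × Css = 7.317 × 1.2 = 8.780 mg/h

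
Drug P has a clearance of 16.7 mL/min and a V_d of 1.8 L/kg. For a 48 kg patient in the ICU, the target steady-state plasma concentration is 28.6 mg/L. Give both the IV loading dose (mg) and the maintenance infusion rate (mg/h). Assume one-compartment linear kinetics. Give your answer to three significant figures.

Vd = 1.8 L/kg × 48 kg = 86.40 L
LD = Vd · C_target = 86.40 × 28.6 = 2471 mg
Convert clearance: 16.7 mL/min × 60 min/h ÷ 1000 mL/L = 1.002 L/h
Maintenance: replace elimination → rate = CL × Css = 1.002 × 28.6 = 28.66 mg/h

(a) 2470 mg; (b) 28.7 mg/h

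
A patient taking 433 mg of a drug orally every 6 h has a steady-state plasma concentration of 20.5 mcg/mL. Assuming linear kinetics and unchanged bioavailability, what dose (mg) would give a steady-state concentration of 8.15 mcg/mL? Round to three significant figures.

With linear kinetics, Css is proportional to dose rate (D/τ) at fixed clearance.
D₂ = D₁ × (Css,target / Css,current) = 433 × 8.15/20.5 = 172.1 mg

172 mg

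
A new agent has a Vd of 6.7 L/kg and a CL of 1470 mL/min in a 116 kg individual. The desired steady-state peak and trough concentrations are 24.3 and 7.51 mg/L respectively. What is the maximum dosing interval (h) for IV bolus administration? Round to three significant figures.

10.3 h

Vd(total) = 116 kg × 6.7 L/kg = 777.2 L
CL = 1470 mL/min × 60/1000 = 88.20 L/h
k = CL / Vd = 88.20 / 777.2 = 0.1135 h⁻¹
Between IV bolus doses, concentration decays as C = C₀·e^(−kτ), so C_peak/C_trough = e^(kτ).
τ_max = ln(C_peak/C_trough) / k = ln(24.3/7.51) / 0.1135 = 1.174 / 0.1135 = 10.34 h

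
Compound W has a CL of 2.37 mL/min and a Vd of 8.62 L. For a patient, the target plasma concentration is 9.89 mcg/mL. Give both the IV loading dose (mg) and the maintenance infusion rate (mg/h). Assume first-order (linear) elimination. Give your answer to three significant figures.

Loading: fill Vd to C_target → 8.620 L × 9.89 mg/L = 85.25 mg
CL = 2.37 mL/min × 60/1000 = 0.1422 L/h
Maintenance: replace elimination → rate = CL × Css = 0.1422 × 9.89 = 1.406 mg/h

(a) 85.3 mg; (b) 1.41 mg/h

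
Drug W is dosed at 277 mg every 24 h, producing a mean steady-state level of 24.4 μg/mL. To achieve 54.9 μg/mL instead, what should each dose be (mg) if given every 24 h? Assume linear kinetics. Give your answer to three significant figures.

623 mg

For first-order elimination, Css ∝ F·D/(CL·τ); F and CL are unchanged, so Css ∝ D/τ.
D₂ = D₁ × (Css,target / Css,current) = 277 × 54.9/24.4 = 623.3 mg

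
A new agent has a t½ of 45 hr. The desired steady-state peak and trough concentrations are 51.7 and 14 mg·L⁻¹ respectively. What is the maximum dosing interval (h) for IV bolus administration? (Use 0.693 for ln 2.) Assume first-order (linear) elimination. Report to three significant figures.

k = 0.693 / t½ = 0.693 / 45 = 0.01540 h⁻¹
Between IV bolus doses, concentration decays as C = C₀·e^(−kτ), so C_peak/C_trough = e^(kτ).
τ_max = ln(C_peak/C_trough) / k = ln(51.7/14) / 0.01540 = 1.306 / 0.01540 = 84.81 h

84.8 h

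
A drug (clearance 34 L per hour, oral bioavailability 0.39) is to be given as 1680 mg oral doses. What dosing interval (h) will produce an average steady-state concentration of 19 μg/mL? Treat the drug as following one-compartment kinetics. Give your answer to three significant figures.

1.01 h

F·D/τ = CL·Css → τ = F·D / (CL·Css).
τ = 0.39 × 1680 / (34 × 19) = 1.014 h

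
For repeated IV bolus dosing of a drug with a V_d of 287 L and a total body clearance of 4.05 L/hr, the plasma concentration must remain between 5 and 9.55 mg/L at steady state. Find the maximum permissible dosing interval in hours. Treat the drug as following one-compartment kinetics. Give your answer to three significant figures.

45.9 h

k = CL / Vd = 4.050 / 287.0 = 0.01411 h⁻¹
Between IV bolus doses, concentration decays as C = C₀·e^(−kτ), so C_peak/C_trough = e^(kτ).
τ_max = ln(C_peak/C_trough) / k = ln(9.55/5) / 0.01411 = 0.6471 / 0.01411 = 45.86 h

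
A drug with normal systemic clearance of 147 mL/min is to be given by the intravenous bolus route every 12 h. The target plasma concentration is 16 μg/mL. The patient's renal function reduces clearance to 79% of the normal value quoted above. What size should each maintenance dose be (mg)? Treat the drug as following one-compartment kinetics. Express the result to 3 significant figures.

CL = 147 mL/min = 147 × 0.06 = 8.820 L/h
Patient clearance = 0.79 × 8.820 = 6.968 L/h
At steady state, dose per interval replaces the amount cleared in that interval: D/τ = CL·Css.
D = CL × Css × τ = 6.968 × 16 × 12 = 1338 mg

1340 mg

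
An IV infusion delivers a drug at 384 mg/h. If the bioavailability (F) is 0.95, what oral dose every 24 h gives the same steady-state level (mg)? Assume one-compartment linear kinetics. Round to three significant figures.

To maintain the same Css, the systemic dosing rate must be unchanged: F·D/τ = infusion rate.
D = rate × τ / F = 384 × 24 / 0.95 = 9701 mg

9700 mg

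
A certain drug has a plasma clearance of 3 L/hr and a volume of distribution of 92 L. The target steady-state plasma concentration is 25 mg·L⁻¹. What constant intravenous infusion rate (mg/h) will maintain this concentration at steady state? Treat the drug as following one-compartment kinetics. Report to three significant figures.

Vd does not affect the maintenance rate; only clearance governs steady-state input.
Rate = CL × Css = 3.000 × 25 = 75.00 mg/h

75.0 mg/h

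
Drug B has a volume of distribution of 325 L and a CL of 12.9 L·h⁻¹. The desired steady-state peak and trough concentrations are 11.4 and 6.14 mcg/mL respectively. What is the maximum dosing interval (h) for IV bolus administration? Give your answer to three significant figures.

15.6 h

k = CL / Vd = 12.90 / 325.0 = 0.03969 h⁻¹
Between IV bolus doses, concentration decays as C = C₀·e^(−kτ), so C_peak/C_trough = e^(kτ).
τ_max = ln(C_peak/C_trough) / k = ln(11.4/6.14) / 0.03969 = 0.6188 / 0.03969 = 15.59 h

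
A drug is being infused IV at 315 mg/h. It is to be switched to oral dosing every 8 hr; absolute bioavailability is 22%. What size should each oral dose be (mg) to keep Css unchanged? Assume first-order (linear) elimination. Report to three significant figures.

11500 mg

To maintain the same Css, the systemic dosing rate must be unchanged: F·D/τ = infusion rate.
D = rate × τ / F = 315 × 8 / 0.22 = 11450 mg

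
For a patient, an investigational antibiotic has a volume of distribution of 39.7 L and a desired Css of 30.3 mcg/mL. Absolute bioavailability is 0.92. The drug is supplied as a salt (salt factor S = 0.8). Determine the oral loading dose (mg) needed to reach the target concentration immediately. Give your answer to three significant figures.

1630 mg

LD = Vd × C / F / S = 39.70 × 30.30 / 0.92 / 0.8 = 1634 mg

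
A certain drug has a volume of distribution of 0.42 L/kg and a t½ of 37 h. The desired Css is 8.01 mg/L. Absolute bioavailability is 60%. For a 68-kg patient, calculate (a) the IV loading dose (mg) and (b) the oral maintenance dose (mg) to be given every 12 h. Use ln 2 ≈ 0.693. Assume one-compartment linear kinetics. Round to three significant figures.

Vd(total) = 68 kg × 0.42 L/kg = 28.56 L
LD = Vd × C = 28.56 × 8.01 = 228.8 mg
CL = 0.693 × Vd / t½ = 0.693 × 28.56 / 37 = 0.5349 L/h
D = CL × Css × τ / F = 0.5349 × 8.01 × 12 / 0.6 = 85.69 mg

(a) 229 mg; (b) 85.7 mg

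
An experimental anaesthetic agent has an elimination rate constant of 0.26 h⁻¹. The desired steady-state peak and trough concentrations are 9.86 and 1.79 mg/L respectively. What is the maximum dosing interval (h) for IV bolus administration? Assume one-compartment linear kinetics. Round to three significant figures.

6.56 h

Between IV bolus doses, concentration decays as C = C₀·e^(−kτ), so C_peak/C_trough = e^(kτ).
τ_max = ln(C_peak/C_trough) / k = ln(9.86/1.79) / 0.2600 = 1.706 / 0.2600 = 6.562 h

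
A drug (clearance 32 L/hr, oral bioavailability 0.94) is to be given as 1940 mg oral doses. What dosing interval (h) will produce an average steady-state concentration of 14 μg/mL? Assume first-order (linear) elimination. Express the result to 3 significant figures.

4.07 h

F·D/τ = CL·Css → τ = F·D / (CL·Css).
τ = 0.94 × 1940 / (32 × 14) = 4.071 h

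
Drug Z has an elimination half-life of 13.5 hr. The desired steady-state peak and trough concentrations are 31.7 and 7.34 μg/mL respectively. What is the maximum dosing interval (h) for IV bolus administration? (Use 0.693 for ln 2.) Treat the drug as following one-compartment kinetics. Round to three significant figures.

k = 0.693 / t½ = 0.693 / 13.5 = 0.05133 h⁻¹
Between IV bolus doses, concentration decays as C = C₀·e^(−kτ), so C_peak/C_trough = e^(kτ).
τ_max = ln(C_peak/C_trough) / k = ln(31.7/7.34) / 0.05133 = 1.463 / 0.05133 = 28.50 h

28.5 h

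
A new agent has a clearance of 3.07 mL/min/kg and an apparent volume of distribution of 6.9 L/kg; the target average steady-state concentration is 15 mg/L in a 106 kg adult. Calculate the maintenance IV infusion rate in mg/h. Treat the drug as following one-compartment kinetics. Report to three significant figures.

CL = 3.07 mL/min/kg × 106 kg = 325.4 mL/min = 325.4 × 60/1000 = 19.52 L/h
Infusion rate = CL · Css = 19.52 L/h × 15 mg/L = 292.8 mg/h

293 mg/h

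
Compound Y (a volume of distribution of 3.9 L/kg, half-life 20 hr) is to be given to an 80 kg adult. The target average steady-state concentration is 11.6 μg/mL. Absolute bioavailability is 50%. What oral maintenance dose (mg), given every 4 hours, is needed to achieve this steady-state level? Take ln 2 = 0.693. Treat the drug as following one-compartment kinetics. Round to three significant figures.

1000 mg

Vd(total) = 80 kg × 3.9 L/kg = 312.0 L
k = 0.693/20 = 0.03465 h⁻¹, so CL = k·Vd = 0.03465 × 312.0 = 10.81 L/h
D = CL × Css × τ / F = 10.81 × 11.6 × 4 / 0.5 = 1003 mg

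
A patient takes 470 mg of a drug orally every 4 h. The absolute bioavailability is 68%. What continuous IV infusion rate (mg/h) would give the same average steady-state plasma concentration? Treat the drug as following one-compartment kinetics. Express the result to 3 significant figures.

79.9 mg/h

Equivalent systemic input: infusion rate = F·D/τ.
Rate = 0.68 × 470 / 4 = 79.90 mg/h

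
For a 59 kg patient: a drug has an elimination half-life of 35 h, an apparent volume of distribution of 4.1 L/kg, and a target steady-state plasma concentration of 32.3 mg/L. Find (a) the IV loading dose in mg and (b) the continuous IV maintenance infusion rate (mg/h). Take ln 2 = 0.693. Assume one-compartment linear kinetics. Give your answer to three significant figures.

(a) 7810 mg; (b) 155 mg/h

Vd(total) = 59 kg × 4.1 L/kg = 241.9 L
LD = Vd × C = 241.9 × 32.3 = 7813 mg
CL = 0.693 × Vd / t½ = 0.693 × 241.9 / 35 = 4.790 L/h
Infusion rate = CL × Css = 4.790 × 32.3 = 154.7 mg/h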